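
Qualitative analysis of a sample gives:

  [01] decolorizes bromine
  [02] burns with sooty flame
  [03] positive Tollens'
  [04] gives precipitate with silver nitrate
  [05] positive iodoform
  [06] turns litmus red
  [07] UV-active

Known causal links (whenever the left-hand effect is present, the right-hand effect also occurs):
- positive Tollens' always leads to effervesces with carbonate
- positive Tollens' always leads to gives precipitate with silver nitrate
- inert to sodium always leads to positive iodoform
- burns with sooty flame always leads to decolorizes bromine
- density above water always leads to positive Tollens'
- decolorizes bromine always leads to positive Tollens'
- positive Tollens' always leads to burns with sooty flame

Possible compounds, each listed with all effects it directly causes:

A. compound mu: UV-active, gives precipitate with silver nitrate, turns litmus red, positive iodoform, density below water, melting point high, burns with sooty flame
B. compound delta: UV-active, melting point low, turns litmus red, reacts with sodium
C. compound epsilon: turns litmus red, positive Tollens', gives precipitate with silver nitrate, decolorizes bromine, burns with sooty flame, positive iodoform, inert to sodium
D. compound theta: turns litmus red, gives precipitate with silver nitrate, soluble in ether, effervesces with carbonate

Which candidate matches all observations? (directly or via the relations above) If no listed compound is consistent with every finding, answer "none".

Testing each hypothesis:
(A) compound mu — accounts for every observation (decolorizes bromine through burns with sooty flame → decolorizes bromine)
(B) compound delta — does not account for decolorizes bromine, burns with sooty flame, positive Tollens', gives precipitate with silver nitrate, positive iodoform
(C) compound epsilon — decolorizes bromine +; burns with sooty flame +; positive Tollens' +; gives precipitate with silver nitrate +; positive iodoform +; turns litmus red +; UV-active -
(D) compound theta — does not account for decolorizes bromine, burns with sooty flame, positive Tollens', positive iodoform, UV-active
(A) alone accounts for all the evidence.

A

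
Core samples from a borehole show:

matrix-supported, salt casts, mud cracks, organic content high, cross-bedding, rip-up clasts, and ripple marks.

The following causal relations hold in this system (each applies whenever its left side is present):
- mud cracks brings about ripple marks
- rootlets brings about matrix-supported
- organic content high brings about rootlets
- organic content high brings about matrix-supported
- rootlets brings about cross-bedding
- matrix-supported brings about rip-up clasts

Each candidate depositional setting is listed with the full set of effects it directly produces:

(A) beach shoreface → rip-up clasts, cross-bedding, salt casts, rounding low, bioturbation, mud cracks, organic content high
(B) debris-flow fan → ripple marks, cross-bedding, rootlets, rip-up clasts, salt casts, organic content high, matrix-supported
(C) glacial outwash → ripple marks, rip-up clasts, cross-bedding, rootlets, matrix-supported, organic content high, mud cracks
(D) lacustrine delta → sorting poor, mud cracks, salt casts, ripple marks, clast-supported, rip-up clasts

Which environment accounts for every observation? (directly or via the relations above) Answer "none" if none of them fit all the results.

A

Checking each candidate against the observations:
(A) beach shoreface — accounts for every observation (matrix-supported by organic content high → matrix-supported)
(B) debris-flow fan — matrix-supported ✓; salt casts ✓; mud cracks ✗; organic content high ✓; cross-bedding ✓; rip-up clasts ✓; ripple marks ✓
(C) glacial outwash — matrix-supported ✓; salt casts ✗; mud cracks ✓; organic content high ✓; cross-bedding ✓; rip-up clasts ✓; ripple marks ✓
(D) lacustrine delta — fails on matrix-supported, organic content high, cross-bedding (predicts clast-supported, not matrix-supported)
(A) alone accounts for all the evidence.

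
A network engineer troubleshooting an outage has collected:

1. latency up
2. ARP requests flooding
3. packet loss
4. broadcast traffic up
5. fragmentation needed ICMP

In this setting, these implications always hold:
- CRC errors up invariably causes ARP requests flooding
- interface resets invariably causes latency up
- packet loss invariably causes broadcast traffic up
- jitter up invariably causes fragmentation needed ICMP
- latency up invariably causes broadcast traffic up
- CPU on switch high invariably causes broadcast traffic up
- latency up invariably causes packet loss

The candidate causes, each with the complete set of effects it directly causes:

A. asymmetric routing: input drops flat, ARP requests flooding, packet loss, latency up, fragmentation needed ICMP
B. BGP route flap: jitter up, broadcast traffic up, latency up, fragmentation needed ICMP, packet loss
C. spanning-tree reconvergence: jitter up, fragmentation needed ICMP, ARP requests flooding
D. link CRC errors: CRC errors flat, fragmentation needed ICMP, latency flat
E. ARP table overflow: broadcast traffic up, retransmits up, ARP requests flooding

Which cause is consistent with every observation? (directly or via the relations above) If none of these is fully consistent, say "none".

A

Checking each candidate against the observations:
(A) asymmetric routing — accounts for every observation (broadcast traffic up by latency up → broadcast traffic up)
(B) BGP route flap — does not account for ARP requests flooding
(C) spanning-tree reconvergence — latency up NO; ARP requests flooding yes; packet loss NO; broadcast traffic up NO; fragmentation needed ICMP yes
(D) link CRC errors — latency up NO; ARP requests flooding NO; packet loss NO; broadcast traffic up NO; fragmentation needed ICMP yes
(E) ARP table overflow — latency up NO; ARP requests flooding yes; packet loss NO; broadcast traffic up yes; fragmentation needed ICMP NO
(A) is the only candidate with no mismatches.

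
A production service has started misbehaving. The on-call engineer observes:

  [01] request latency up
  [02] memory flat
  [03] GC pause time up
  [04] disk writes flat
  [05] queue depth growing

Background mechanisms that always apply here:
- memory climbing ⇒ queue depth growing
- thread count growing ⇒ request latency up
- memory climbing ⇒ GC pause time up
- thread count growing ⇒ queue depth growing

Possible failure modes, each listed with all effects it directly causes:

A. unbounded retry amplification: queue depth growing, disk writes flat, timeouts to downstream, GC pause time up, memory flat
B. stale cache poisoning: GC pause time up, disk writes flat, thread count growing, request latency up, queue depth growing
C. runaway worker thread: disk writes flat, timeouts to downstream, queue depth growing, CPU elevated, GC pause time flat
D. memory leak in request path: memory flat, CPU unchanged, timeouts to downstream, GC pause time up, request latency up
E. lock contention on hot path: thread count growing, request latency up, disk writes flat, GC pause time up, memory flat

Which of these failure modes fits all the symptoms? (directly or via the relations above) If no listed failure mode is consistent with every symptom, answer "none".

For each candidate, compare predicted effects to what was observed:
(A) unbounded retry amplification — does not account for request latency up
(B) stale cache poisoning — does not account for memory flat
(C) runaway worker thread — fails on request latency up, memory flat, GC pause time up (predicts GC pause time flat, not GC pause time up)
(D) memory leak in request path — request latency up match; memory flat match; GC pause time up match; disk writes flat miss; queue depth growing miss
(E) lock contention on hot path — accounts for every observation (queue depth growing via thread count growing → queue depth growing)
(E) is the only candidate with no mismatches.

E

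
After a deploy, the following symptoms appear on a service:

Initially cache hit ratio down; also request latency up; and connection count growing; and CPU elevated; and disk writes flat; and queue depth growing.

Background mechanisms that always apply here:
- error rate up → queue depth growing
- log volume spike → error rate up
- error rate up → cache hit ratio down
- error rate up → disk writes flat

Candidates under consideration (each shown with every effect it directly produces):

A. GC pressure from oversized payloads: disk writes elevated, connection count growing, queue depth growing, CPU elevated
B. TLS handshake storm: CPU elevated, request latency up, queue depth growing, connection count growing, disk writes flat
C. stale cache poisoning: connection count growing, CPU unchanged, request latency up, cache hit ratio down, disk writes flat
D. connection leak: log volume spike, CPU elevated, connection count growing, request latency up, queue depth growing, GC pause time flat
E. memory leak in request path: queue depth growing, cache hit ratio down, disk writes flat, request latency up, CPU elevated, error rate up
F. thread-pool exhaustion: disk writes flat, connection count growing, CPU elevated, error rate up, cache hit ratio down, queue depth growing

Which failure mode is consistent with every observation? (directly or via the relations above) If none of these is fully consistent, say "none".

For each candidate, compare predicted effects to what was observed:
(A) GC pressure from oversized payloads — fails on cache hit ratio down, request latency up, disk writes flat (predicts disk writes elevated, not disk writes flat)
(B) TLS handshake storm — does not account for cache hit ratio down
(C) stale cache poisoning — cache hit ratio down ✓; request latency up ✓; connection count growing ✓; CPU elevated ✗; disk writes flat ✓; queue depth growing ✗
(D) connection leak — cache hit ratio down ✓ (through log volume spike → error rate up → cache hit ratio down); request latency up ✓; connection count growing ✓; CPU elevated ✓; disk writes flat ✓ (through log volume spike → error rate up → disk writes flat); queue depth growing ✓
(E) memory leak in request path — cache hit ratio down ✓; request latency up ✓; connection count growing ✗; CPU elevated ✓; disk writes flat ✓; queue depth growing ✓
(F) thread-pool exhaustion — cache hit ratio down ✓; request latency up ✗; connection count growing ✓; CPU elevated ✓; disk writes flat ✓; queue depth growing ✓
(D) is the only candidate with no mismatches.

D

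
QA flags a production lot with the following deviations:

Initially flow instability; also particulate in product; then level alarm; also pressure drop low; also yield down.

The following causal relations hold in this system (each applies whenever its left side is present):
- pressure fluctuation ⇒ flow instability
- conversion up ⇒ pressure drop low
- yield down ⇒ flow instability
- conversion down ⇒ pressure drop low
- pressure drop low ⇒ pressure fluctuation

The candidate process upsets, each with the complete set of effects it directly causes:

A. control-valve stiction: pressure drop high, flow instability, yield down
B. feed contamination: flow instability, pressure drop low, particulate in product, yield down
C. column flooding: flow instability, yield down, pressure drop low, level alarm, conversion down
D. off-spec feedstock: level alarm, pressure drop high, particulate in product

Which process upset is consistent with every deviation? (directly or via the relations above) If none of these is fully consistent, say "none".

none

Testing each hypothesis:
(A) control-valve stiction — flow instability match; particulate in product miss; level alarm miss; pressure drop low miss; yield down match
(B) feed contamination — does not account for level alarm
(C) column flooding — does not account for particulate in product
(D) off-spec feedstock — fails on flow instability, pressure drop low, yield down (predicts pressure drop high, not pressure drop low)
Every candidate fails on at least one observation.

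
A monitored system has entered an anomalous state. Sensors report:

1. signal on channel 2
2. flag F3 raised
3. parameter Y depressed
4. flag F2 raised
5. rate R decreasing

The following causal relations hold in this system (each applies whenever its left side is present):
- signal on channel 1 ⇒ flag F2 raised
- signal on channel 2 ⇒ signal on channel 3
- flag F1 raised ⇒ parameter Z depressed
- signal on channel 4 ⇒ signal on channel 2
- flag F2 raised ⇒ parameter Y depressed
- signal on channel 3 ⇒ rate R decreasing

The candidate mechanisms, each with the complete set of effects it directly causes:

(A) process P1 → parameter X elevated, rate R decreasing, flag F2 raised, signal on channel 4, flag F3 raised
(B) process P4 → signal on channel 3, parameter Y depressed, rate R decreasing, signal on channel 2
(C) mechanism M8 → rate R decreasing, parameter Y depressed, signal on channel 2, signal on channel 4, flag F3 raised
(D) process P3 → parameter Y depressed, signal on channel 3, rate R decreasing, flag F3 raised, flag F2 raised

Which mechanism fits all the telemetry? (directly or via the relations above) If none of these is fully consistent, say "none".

A

Checking each candidate against the observations:
(A) process P1 — accounts for every observation (signal on channel 2 through signal on channel 4 → signal on channel 2)
(B) process P4 — does not account for flag F3 raised, flag F2 raised
(C) mechanism M8 — does not account for flag F2 raised
(D) process P3 — signal on channel 2 -; flag F3 raised +; parameter Y depressed +; flag F2 raised +; rate R decreasing +
(A) alone accounts for all the evidence.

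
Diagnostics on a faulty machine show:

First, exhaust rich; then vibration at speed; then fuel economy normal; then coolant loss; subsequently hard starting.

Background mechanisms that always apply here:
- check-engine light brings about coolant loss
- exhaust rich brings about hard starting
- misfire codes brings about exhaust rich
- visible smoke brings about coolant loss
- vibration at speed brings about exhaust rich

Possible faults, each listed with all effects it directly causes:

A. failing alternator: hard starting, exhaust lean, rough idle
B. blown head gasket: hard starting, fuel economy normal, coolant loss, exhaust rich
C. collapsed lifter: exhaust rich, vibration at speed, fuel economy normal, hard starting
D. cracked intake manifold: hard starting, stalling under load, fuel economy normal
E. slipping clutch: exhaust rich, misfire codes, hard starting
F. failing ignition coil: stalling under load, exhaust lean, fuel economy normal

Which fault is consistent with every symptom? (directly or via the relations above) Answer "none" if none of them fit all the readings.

none

Testing each hypothesis:
(A) failing alternator — fails on exhaust rich, vibration at speed, fuel economy normal, coolant loss (predicts exhaust lean, not exhaust rich)
(B) blown head gasket — does not account for vibration at speed
(C) collapsed lifter — does not account for coolant loss
(D) cracked intake manifold — exhaust rich NO; vibration at speed NO; fuel economy normal yes; coolant loss NO; hard starting yes
(E) slipping clutch — exhaust rich yes; vibration at speed NO; fuel economy normal NO; coolant loss NO; hard starting yes
(F) failing ignition coil — exhaust rich NO; vibration at speed NO; fuel economy normal yes; coolant loss NO; hard starting NO
None of the listed candidates fits everything.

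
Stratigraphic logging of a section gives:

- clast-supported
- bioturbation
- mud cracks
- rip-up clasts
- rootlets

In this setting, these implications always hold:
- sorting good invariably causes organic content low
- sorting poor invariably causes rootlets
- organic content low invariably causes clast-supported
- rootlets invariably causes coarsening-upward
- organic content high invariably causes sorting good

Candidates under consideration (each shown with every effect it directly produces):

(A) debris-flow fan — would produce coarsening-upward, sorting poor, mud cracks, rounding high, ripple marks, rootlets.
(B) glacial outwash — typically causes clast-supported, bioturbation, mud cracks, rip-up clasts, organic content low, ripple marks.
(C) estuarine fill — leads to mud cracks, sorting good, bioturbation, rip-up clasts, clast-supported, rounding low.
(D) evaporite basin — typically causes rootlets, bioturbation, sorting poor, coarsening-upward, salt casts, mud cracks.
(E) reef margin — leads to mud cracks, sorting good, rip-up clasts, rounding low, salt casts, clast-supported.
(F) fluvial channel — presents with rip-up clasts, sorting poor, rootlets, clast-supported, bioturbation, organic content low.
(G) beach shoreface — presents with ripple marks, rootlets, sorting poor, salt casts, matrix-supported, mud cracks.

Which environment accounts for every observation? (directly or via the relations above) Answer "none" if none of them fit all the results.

Per-candidate check:
(A) debris-flow fan — clast-supported miss; bioturbation miss; mud cracks match; rip-up clasts miss; rootlets match
(B) glacial outwash — clast-supported match; bioturbation match; mud cracks match; rip-up clasts match; rootlets miss
(C) estuarine fill — clast-supported match; bioturbation match; mud cracks match; rip-up clasts match; rootlets miss
(D) evaporite basin — does not account for clast-supported, rip-up clasts
(E) reef margin — clast-supported match; bioturbation miss; mud cracks match; rip-up clasts match; rootlets miss
(F) fluvial channel — clast-supported match; bioturbation match; mud cracks miss; rip-up clasts match; rootlets match
(G) beach shoreface — fails on clast-supported, bioturbation, rip-up clasts (predicts matrix-supported, not clast-supported)
None of the listed candidates fits everything.

none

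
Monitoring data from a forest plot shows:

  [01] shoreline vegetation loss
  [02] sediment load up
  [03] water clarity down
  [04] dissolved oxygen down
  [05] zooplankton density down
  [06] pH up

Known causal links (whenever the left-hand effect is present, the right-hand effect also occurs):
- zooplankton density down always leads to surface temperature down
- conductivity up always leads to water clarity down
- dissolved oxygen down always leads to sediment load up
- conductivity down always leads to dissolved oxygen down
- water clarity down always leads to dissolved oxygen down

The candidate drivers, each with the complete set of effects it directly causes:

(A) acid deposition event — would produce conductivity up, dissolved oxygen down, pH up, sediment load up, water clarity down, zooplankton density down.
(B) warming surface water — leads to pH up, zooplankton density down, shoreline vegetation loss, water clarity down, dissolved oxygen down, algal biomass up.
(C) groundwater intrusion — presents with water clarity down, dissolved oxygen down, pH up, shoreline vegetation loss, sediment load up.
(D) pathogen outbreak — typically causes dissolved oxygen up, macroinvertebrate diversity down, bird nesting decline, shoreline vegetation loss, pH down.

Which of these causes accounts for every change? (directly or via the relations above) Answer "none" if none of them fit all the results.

Per-candidate check:
(A) acid deposition event — shoreline vegetation loss NO; sediment load up yes; water clarity down yes; dissolved oxygen down yes; zooplankton density down yes; pH up yes
(B) warming surface water — shoreline vegetation loss yes; sediment load up yes (by dissolved oxygen down → sediment load up); water clarity down yes; dissolved oxygen down yes; zooplankton density down yes; pH up yes
(C) groundwater intrusion — shoreline vegetation loss yes; sediment load up yes; water clarity down yes; dissolved oxygen down yes; zooplankton density down NO; pH up yes
(D) pathogen outbreak — shoreline vegetation loss yes; sediment load up NO; water clarity down NO; dissolved oxygen down NO; zooplankton density down NO; pH up NO
(B) is the only candidate with no mismatches.

B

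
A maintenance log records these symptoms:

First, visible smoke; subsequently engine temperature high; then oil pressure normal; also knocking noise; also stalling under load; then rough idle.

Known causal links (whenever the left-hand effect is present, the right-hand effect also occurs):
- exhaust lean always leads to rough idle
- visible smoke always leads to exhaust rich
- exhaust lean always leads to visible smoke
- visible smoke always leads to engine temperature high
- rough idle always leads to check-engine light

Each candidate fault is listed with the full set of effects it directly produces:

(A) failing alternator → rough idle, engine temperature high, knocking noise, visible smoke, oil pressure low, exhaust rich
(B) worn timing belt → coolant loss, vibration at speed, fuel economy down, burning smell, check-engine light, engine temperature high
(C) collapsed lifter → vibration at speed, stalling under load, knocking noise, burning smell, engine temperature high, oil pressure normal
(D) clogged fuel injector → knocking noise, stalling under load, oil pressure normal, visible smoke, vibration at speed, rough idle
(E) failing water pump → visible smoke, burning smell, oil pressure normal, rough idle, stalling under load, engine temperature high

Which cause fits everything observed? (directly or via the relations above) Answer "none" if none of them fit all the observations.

D

Checking each candidate against the observations:
(A) failing alternator — fails on oil pressure normal, stalling under load (predicts oil pressure low, not oil pressure normal)
(B) worn timing belt — visible smoke ✗; engine temperature high ✓; oil pressure normal ✗; knocking noise ✗; stalling under load ✗; rough idle ✗
(C) collapsed lifter — visible smoke ✗; engine temperature high ✓; oil pressure normal ✓; knocking noise ✓; stalling under load ✓; rough idle ✗
(D) clogged fuel injector — accounts for every observation (engine temperature high through visible smoke → engine temperature high)
(E) failing water pump — visible smoke ✓; engine temperature high ✓; oil pressure normal ✓; knocking noise ✗; stalling under load ✓; rough idle ✓
Only (D) is consistent with every observation.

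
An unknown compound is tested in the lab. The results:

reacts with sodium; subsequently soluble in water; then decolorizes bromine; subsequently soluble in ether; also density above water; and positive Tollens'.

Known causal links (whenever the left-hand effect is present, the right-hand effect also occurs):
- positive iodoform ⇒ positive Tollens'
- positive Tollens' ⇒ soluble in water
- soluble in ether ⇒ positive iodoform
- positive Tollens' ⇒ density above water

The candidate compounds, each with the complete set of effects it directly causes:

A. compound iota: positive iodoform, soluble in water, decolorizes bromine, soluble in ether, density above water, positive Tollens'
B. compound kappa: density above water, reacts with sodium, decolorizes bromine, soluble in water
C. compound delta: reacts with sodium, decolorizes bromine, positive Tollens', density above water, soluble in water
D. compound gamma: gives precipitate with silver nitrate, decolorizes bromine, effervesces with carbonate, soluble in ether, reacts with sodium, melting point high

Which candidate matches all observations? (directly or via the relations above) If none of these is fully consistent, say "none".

For each candidate, compare predicted effects to what was observed:
(A) compound iota — reacts with sodium ✗; soluble in water ✓; decolorizes bromine ✓; soluble in ether ✓; density above water ✓; positive Tollens' ✓
(B) compound kappa — reacts with sodium ✓; soluble in water ✓; decolorizes bromine ✓; soluble in ether ✗; density above water ✓; positive Tollens' ✗
(C) compound delta — does not account for soluble in ether
(D) compound gamma — accounts for every observation (soluble in water via soluble in ether → positive iodoform → positive Tollens' → soluble in water)
Only (D) is consistent with every observation.

D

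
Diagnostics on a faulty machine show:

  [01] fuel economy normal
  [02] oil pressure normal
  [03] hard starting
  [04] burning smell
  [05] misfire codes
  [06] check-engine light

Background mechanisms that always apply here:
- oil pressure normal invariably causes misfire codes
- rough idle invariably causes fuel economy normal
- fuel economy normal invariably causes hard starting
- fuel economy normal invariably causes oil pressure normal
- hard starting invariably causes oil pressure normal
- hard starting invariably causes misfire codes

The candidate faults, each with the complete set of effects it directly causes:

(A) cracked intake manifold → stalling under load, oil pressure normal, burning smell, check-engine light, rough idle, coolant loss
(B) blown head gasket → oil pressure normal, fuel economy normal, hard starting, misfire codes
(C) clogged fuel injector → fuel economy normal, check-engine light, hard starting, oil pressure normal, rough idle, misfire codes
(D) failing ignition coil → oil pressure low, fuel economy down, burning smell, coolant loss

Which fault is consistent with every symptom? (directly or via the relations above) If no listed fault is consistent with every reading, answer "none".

Per-candidate check:
(A) cracked intake manifold — fuel economy normal + (by rough idle → fuel economy normal); oil pressure normal +; hard starting + (by rough idle → fuel economy normal → hard starting); burning smell +; misfire codes + (by oil pressure normal → misfire codes); check-engine light +
(B) blown head gasket — fuel economy normal +; oil pressure normal +; hard starting +; burning smell -; misfire codes +; check-engine light -
(C) clogged fuel injector — does not account for burning smell
(D) failing ignition coil — fails on fuel economy normal, oil pressure normal, hard starting, misfire codes, check-engine light (predicts fuel economy down, not fuel economy normal; predicts oil pressure low, not oil pressure normal)
(A) alone accounts for all the evidence.

A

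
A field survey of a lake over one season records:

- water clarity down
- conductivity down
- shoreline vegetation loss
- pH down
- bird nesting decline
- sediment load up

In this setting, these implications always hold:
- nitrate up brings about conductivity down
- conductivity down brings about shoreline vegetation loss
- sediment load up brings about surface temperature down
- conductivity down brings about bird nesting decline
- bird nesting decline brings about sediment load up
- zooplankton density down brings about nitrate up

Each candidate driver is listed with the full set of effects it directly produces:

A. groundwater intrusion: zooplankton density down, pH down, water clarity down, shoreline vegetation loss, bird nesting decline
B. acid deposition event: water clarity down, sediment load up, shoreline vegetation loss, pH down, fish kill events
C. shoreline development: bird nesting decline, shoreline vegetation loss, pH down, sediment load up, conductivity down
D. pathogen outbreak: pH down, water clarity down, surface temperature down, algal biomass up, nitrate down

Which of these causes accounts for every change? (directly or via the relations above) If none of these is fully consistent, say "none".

Per-candidate check:
(A) groundwater intrusion — accounts for every observation (conductivity down by zooplankton density down → nitrate up → conductivity down)
(B) acid deposition event — water clarity down +; conductivity down -; shoreline vegetation loss +; pH down +; bird nesting decline -; sediment load up +
(C) shoreline development — does not account for water clarity down
(D) pathogen outbreak — water clarity down +; conductivity down -; shoreline vegetation loss -; pH down +; bird nesting decline -; sediment load up -
(A) alone accounts for all the evidence.

A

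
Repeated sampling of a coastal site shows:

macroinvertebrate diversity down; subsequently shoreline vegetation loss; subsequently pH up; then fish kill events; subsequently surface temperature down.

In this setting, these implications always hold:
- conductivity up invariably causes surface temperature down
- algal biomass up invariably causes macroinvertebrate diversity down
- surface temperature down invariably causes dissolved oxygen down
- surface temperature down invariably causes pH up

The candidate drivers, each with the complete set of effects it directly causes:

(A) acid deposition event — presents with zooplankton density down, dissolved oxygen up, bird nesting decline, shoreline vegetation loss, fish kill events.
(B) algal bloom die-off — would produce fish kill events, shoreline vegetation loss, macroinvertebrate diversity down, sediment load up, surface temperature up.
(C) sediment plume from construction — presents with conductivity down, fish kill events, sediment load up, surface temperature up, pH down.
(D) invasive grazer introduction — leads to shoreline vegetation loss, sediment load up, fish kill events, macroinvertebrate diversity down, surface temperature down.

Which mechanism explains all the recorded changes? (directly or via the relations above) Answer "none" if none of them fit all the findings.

D

Checking each candidate against the observations:
(A) acid deposition event — does not account for macroinvertebrate diversity down, pH up, surface temperature down
(B) algal bloom die-off — fails on pH up, surface temperature down (predicts surface temperature up, not surface temperature down)
(C) sediment plume from construction — macroinvertebrate diversity down miss; shoreline vegetation loss miss; pH up miss; fish kill events match; surface temperature down miss
(D) invasive grazer introduction — macroinvertebrate diversity down match; shoreline vegetation loss match; pH up match (via surface temperature down → pH up); fish kill events match; surface temperature down match
Only (D) is consistent with every observation.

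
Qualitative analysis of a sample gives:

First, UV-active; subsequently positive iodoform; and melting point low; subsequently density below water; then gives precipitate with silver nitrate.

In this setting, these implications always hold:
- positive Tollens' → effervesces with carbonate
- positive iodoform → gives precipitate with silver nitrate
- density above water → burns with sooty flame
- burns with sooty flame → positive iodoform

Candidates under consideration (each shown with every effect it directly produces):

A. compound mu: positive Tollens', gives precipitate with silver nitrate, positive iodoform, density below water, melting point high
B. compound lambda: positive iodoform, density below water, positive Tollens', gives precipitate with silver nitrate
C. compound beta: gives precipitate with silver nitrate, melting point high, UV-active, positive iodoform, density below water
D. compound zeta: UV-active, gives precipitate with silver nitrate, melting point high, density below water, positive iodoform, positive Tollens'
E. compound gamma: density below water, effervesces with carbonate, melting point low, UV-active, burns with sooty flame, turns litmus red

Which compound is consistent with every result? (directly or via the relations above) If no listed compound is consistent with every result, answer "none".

E

For each candidate, compare predicted effects to what was observed:
(A) compound mu — UV-active -; positive iodoform +; melting point low -; density below water +; gives precipitate with silver nitrate +
(B) compound lambda — does not account for UV-active, melting point low
(C) compound beta — UV-active +; positive iodoform +; melting point low -; density below water +; gives precipitate with silver nitrate +
(D) compound zeta — UV-active +; positive iodoform +; melting point low -; density below water +; gives precipitate with silver nitrate +
(E) compound gamma — accounts for every observation (positive iodoform through burns with sooty flame → positive iodoform)
(E) is the only candidate with no mismatches.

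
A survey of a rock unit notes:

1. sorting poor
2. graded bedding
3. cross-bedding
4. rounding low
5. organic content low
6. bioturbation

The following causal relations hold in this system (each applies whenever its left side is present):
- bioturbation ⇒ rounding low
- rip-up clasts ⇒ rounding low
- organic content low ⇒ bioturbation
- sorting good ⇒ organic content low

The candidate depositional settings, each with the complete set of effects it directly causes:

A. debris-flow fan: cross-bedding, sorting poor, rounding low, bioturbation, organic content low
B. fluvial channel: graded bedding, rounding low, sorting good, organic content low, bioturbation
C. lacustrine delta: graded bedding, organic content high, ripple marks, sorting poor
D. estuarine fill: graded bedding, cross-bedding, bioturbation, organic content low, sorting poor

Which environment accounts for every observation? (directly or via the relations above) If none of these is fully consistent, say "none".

For each candidate, compare predicted effects to what was observed:
(A) debris-flow fan — does not account for graded bedding
(B) fluvial channel — sorting poor -; graded bedding +; cross-bedding -; rounding low +; organic content low +; bioturbation +
(C) lacustrine delta — fails on cross-bedding, rounding low, organic content low, bioturbation (predicts organic content high, not organic content low)
(D) estuarine fill — accounts for every observation (rounding low by bioturbation → rounding low)
Only (D) is consistent with every observation.

D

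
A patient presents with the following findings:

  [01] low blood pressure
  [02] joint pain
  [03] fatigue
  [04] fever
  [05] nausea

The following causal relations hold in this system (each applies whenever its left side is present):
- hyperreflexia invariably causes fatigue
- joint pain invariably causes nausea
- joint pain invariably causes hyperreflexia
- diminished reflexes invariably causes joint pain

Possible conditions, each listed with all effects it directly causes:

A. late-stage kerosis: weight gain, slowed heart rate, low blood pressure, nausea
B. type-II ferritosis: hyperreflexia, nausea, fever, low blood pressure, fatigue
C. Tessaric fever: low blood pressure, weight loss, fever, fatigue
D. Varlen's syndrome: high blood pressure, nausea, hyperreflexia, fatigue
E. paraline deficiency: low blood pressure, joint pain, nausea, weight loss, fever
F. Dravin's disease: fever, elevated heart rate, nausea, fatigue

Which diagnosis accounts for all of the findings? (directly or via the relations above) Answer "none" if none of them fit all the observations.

E

Per-candidate check:
(A) late-stage kerosis — does not account for joint pain, fatigue, fever
(B) type-II ferritosis — does not account for joint pain
(C) Tessaric fever — low blood pressure yes; joint pain NO; fatigue yes; fever yes; nausea NO
(D) Varlen's syndrome — fails on low blood pressure, joint pain, fever (predicts high blood pressure, not low blood pressure)
(E) paraline deficiency — low blood pressure yes; joint pain yes; fatigue yes (through joint pain → hyperreflexia → fatigue); fever yes; nausea yes
(F) Dravin's disease — low blood pressure NO; joint pain NO; fatigue yes; fever yes; nausea yes
Only (E) is consistent with every observation.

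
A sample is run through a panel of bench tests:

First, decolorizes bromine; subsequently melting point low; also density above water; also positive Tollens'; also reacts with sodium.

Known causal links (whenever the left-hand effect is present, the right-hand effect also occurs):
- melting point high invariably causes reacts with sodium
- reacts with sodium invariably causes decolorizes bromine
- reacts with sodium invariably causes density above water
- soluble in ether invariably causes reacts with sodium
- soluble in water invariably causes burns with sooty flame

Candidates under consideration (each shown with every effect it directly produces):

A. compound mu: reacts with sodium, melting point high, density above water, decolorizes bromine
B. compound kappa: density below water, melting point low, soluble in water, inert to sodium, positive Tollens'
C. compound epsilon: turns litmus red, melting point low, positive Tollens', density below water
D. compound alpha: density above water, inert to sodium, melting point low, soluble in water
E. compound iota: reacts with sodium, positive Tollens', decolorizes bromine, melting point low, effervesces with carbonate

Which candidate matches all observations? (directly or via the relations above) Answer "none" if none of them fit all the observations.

E

Per-candidate check:
(A) compound mu — decolorizes bromine yes; melting point low NO; density above water yes; positive Tollens' NO; reacts with sodium yes
(B) compound kappa — decolorizes bromine NO; melting point low yes; density above water NO; positive Tollens' yes; reacts with sodium NO
(C) compound epsilon — fails on decolorizes bromine, density above water, reacts with sodium (predicts density below water, not density above water)
(D) compound alpha — fails on decolorizes bromine, positive Tollens', reacts with sodium (predicts inert to sodium, not reacts with sodium)
(E) compound iota — decolorizes bromine yes; melting point low yes; density above water yes (via reacts with sodium → density above water); positive Tollens' yes; reacts with sodium yes
(E) alone accounts for all the evidence.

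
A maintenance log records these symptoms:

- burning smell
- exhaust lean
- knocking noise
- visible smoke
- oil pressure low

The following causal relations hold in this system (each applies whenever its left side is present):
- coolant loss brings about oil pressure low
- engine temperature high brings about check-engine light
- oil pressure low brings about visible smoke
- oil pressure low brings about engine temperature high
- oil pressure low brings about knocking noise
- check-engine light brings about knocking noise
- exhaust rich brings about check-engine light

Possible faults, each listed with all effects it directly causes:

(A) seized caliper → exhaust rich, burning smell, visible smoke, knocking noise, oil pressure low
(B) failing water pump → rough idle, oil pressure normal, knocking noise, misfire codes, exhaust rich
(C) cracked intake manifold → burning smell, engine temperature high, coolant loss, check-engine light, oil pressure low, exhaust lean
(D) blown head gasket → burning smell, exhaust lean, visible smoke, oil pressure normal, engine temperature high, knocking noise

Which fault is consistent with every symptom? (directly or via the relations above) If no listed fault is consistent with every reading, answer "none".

Checking each candidate against the observations:
(A) seized caliper — burning smell match; exhaust lean miss; knocking noise match; visible smoke match; oil pressure low match
(B) failing water pump — burning smell miss; exhaust lean miss; knocking noise match; visible smoke miss; oil pressure low miss
(C) cracked intake manifold — accounts for every observation (knocking noise via oil pressure low → knocking noise)
(D) blown head gasket — burning smell match; exhaust lean match; knocking noise match; visible smoke match; oil pressure low miss
Only (C) is consistent with every observation.

C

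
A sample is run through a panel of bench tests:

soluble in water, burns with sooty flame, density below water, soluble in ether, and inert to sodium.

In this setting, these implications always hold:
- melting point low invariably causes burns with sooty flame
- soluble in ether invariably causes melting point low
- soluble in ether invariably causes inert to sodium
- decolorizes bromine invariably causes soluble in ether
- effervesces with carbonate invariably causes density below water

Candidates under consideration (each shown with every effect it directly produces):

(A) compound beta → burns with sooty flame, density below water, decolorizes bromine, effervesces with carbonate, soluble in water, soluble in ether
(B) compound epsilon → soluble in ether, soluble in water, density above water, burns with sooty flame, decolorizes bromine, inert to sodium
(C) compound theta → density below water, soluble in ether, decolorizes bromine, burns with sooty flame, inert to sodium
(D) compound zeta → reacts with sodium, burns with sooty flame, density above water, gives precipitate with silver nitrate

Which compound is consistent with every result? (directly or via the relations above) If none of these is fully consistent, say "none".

A

Per-candidate check:
(A) compound beta — accounts for every observation (inert to sodium through soluble in ether → inert to sodium)
(B) compound epsilon — soluble in water +; burns with sooty flame +; density below water -; soluble in ether +; inert to sodium +
(C) compound theta — does not account for soluble in water
(D) compound zeta — fails on soluble in water, density below water, soluble in ether, inert to sodium (predicts density above water, not density below water; predicts reacts with sodium, not inert to sodium)
Only (A) is consistent with every observation.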